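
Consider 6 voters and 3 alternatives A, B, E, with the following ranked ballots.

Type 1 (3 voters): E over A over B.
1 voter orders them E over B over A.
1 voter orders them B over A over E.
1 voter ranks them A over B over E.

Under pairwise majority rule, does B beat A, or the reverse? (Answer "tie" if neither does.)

Ballots ranking B above A: 1 + 1 = 2.
Ballots ranking A above B: 6 − 2 = 4.
A wins the head-to-head 4–2.

A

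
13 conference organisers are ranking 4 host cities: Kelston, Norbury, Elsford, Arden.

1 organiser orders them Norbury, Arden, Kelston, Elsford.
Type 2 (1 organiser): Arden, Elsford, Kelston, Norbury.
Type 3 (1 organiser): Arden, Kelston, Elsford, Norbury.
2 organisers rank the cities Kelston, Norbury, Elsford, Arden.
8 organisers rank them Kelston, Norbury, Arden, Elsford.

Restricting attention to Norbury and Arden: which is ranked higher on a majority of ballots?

Ballots ranking Norbury above Arden: 1 + 2 + 8 = 11.
Ballots ranking Arden above Norbury: 13 − 11 = 2.
Norbury wins the head-to-head 11–2.

Norbury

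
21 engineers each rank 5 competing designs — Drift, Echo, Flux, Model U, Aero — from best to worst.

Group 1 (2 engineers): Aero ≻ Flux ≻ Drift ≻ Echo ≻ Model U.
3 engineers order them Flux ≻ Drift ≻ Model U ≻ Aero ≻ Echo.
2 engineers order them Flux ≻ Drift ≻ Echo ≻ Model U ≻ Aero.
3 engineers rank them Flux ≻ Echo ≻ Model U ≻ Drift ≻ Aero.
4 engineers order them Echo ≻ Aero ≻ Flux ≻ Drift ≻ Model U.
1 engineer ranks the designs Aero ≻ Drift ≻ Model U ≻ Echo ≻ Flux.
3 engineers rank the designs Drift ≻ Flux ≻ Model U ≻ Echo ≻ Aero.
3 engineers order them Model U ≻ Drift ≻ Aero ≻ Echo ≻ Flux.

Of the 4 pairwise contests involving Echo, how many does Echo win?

2

Echo against each rival (21 engineers):
Echo vs Drift: Drift, 14–7.
Echo vs Flux: 8 to 13, Flux.
Echo vs Model U: Echo, 11–10.
Echo vs Aero: 12 to 9, Echo.
Echo beats Model U, Aero; loses to Drift, Flux — 2 pairwise wins.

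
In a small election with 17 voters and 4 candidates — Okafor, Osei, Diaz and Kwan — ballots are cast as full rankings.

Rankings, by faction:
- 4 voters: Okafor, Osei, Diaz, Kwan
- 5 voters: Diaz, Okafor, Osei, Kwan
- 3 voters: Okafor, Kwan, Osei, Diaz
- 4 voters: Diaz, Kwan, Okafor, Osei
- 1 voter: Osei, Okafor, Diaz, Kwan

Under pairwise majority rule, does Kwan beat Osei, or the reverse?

Osei

Ballots ranking Kwan above Osei: 3 + 4 = 7.
Ballots ranking Osei above Kwan: 17 − 7 = 10.
Osei wins the head-to-head 10–7.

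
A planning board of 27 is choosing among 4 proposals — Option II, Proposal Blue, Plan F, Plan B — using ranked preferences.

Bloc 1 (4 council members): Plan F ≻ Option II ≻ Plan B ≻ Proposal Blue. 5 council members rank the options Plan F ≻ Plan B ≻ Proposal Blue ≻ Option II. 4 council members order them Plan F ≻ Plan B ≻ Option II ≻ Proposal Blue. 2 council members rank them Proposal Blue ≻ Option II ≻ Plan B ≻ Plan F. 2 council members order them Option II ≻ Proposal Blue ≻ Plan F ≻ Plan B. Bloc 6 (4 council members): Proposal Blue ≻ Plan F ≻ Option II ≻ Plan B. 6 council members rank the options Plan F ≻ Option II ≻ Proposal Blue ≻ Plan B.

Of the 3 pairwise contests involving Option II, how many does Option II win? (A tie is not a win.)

Option II against each rival (27 council members):
Option II vs Proposal Blue: Option II preferred on 4+4+2+6 = 16 ballots; Option II wins 16–11.
Option II vs Plan F: 4 to 23, Plan F.
Option II–Plan B: Option II 18–9.
Option II beats Proposal Blue, Plan B; loses to Plan F — 2 pairwise wins.

2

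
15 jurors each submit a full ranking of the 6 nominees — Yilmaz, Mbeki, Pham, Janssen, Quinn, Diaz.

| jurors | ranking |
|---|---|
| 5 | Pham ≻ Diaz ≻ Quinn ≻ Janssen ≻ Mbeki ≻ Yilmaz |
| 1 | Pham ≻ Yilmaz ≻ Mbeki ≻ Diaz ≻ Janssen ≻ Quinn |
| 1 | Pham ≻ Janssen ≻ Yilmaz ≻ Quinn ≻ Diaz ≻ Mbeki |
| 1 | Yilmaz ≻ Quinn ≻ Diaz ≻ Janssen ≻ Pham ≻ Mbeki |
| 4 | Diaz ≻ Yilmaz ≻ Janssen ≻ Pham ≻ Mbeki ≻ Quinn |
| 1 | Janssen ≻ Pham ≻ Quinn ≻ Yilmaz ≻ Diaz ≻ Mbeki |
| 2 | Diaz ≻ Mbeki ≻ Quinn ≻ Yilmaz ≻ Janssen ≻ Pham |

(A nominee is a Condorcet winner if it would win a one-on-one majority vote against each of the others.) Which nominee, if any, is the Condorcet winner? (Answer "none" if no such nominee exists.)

none

Head-to-head results (15 jurors):
Yilmaz vs Mbeki: 1+1+1+4+1 = 8 for Yilmaz, 7 for Mbeki — Yilmaz by 8–7.
Yilmaz vs Pham: Yilmaz is ranked higher on 1+4+2 = 7 ballots, Pham on 8. Pham wins 8–7.
Yilmaz vs Janssen: 1+1+4+2 = 8 for Yilmaz, 7 for Janssen — Yilmaz by 8–7.
Yilmaz vs Quinn: 7 to 8, Quinn.
Yilmaz vs Diaz: Yilmaz preferred on 1+1+1+1 = 4 ballots; Diaz wins 11–4.
Mbeki vs Pham: Mbeki preferred on 2 ballots; Pham wins 13–2.
Mbeki vs Janssen: Mbeki is ranked higher on 1+2 = 3 ballots, Janssen on 12. Janssen wins 12–3.
Mbeki vs Quinn: 7 to 8, Quinn.
Mbeki vs Diaz: 1 to 14, Diaz.
Pham vs Janssen: Pham is ranked higher on 5+1+1 = 7 ballots, Janssen on 8. Janssen wins 8–7.
Pham vs Quinn: Pham is ranked higher on 5+1+1+4+1 = 12 ballots, Quinn on 3. Pham wins 12–3.
Pham vs Diaz: Pham preferred on 5+1+1+1 = 8 ballots; Pham wins 8–7.
Janssen vs Quinn: 1+1+4+1 = 7 for Janssen, 8 for Quinn — Quinn by 8–7.
Janssen vs Diaz: 2 to 13, Diaz.
Quinn vs Diaz: 3 to 12, Diaz.
No nominee is unbeaten: Yilmaz loses to Pham; Mbeki loses to Yilmaz; Pham loses to Janssen; Janssen loses to Yilmaz; Quinn loses to Pham; Diaz loses to Pham. In particular Yilmaz → Janssen → Pham → Yilmaz is a majority cycle — no Condorcet winner exists.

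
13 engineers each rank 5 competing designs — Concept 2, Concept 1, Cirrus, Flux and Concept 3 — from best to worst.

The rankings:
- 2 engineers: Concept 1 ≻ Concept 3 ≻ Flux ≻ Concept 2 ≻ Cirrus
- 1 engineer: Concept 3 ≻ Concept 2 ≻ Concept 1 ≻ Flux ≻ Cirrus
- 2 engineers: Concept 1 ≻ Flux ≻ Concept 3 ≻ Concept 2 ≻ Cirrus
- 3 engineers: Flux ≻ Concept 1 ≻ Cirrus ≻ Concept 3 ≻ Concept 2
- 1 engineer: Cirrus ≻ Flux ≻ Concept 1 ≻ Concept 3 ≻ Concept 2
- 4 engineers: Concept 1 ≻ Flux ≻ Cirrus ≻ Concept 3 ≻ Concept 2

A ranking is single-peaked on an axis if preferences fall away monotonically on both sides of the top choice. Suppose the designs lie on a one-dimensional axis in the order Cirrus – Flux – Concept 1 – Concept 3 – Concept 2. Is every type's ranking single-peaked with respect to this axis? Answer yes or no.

yes

Axis positions: Cirrus=1, Flux=2, Concept 1=3, Concept 3=4, Concept 2=5.
Type 1 (peak Concept 1 at position 3): ranking walks positions 3-4-2-5-1, expanding outward from the peak — single-peaked.
Type 2 (peak Concept 3 at position 4): ranking walks positions 4-5-3-2-1, expanding outward from the peak — single-peaked.
Type 3 (peak Concept 1 at position 3): ranking walks positions 3-2-4-5-1, expanding outward from the peak — single-peaked.
Type 4 (peak Flux at position 2): ranking walks positions 2-3-1-4-5, expanding outward from the peak — single-peaked.
Type 5 (peak Cirrus at position 1): ranking walks positions 1-2-3-4-5, expanding outward from the peak — single-peaked.
Type 6 (peak Concept 1 at position 3): ranking walks positions 3-2-1-4-5, expanding outward from the peak — single-peaked.
Every ranking is single-peaked on this axis.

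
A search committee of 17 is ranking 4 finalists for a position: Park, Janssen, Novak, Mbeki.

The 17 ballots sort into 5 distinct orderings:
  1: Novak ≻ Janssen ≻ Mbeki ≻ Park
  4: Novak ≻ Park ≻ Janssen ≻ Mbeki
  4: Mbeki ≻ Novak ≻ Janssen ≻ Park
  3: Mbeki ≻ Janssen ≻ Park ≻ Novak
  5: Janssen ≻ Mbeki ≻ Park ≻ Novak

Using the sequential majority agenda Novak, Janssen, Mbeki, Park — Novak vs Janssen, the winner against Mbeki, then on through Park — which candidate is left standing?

Round 1: Novak vs Janssen — 9–8, Novak advances.
Round 2: Novak vs Mbeki — 5–12, Mbeki advances.
Round 3: Mbeki vs Park — 13–4, Mbeki advances.
Mbeki survives the agenda.

Mbeki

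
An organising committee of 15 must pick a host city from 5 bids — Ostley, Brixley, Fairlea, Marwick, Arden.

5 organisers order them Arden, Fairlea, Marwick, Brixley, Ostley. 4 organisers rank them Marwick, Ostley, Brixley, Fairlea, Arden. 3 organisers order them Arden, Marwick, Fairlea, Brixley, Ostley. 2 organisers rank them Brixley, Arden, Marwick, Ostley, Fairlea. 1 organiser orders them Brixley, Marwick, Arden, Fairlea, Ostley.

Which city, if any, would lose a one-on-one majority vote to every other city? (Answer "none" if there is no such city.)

Ostley

Pairwise majorities:
Ostley vs Brixley: Brixley, 11–4.
Ostley vs Fairlea: Fairlea, 9–6.
Ostley vs Marwick: Marwick, 15–0.
Ostley vs Arden: 4 to 11, Arden.
Brixley–Fairlea: Fairlea 8–7.
Brixley vs Marwick: Marwick, 12–3.
Brixley–Arden: Arden 8–7.
Fairlea vs Marwick: 5 to 10, Marwick.
Fairlea–Arden: Arden 11–4.
Marwick–Arden: Arden 10–5.
Only Ostley has no wins; Ostley is the Condorcet loser.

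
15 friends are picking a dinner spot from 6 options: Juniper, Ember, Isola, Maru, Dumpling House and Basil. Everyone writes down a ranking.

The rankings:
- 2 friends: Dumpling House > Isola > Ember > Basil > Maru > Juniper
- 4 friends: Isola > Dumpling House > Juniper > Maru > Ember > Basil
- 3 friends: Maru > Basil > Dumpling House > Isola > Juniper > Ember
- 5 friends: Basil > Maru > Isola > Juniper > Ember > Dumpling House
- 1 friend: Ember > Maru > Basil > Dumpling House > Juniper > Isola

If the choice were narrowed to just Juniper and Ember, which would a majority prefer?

Juniper

Ballots ranking Juniper above Ember: 4 + 3 + 5 = 12.
Ballots ranking Ember above Juniper: 15 − 12 = 3.
Juniper wins the head-to-head 12–3.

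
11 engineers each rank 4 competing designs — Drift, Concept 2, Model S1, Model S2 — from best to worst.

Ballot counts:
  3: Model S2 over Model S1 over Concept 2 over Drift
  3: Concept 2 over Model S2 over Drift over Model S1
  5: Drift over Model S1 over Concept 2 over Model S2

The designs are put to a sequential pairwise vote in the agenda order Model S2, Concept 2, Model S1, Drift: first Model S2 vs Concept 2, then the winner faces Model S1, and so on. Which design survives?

Round 1: Model S2 vs Concept 2 — 3–8, Concept 2 advances.
Round 2: Concept 2 vs Model S1 — 3–8, Model S1 advances.
Round 3: Model S1 vs Drift — 3–8, Drift advances.
Drift survives the agenda.

Drift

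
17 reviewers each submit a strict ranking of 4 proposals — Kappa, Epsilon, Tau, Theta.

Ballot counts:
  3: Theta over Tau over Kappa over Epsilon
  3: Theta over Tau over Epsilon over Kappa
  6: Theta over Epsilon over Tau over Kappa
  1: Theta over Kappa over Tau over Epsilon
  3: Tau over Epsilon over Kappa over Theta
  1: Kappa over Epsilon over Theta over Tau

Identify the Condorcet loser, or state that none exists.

Kappa

Head-to-head results (17 reviewers):
Kappa vs Epsilon: Epsilon wins 12–5.
Kappa–Tau: Tau 15–2.
Kappa vs Theta: 3+1 = 4 for Kappa, 13 for Theta — Theta by 13–4.
Epsilon vs Tau: 7 to 10, Tau.
Epsilon–Theta: Theta 13–4.
Tau vs Theta: Theta wins 14–3.
Kappa is beaten in every head-to-head and is the Condorcet loser.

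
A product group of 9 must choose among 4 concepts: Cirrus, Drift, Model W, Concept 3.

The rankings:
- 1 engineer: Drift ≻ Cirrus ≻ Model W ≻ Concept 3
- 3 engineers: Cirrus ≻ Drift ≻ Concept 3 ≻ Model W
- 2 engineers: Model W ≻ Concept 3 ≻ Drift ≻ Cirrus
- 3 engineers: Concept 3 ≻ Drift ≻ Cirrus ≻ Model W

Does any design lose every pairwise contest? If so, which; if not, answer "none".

Model W

Head-to-head results (9 engineers):
Cirrus vs Drift: Drift, 6–3.
Cirrus vs Model W: Cirrus preferred on 1+3+3 = 7 ballots; Cirrus wins 7–2.
Cirrus vs Concept 3: Concept 3 wins 5–4.
Drift vs Model W: Drift preferred on 1+3+3 = 7 ballots; Drift wins 7–2.
Drift vs Concept 3: Drift is ranked higher on 1+3 = 4 ballots, Concept 3 on 5. Concept 3 wins 5–4.
Model W vs Concept 3: 3 to 6, Concept 3.
Model W loses to every other design — it is the Condorcet loser.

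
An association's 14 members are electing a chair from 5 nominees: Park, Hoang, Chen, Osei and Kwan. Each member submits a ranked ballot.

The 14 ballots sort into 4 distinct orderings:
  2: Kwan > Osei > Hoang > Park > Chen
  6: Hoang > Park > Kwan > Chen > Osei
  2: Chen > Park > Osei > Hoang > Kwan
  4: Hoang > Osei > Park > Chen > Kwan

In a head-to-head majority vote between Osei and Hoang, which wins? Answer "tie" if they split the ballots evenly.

Hoang

Ballots ranking Osei above Hoang: 2 + 2 = 4.
Ballots ranking Hoang above Osei: 14 − 4 = 10.
Hoang wins the head-to-head 10–4.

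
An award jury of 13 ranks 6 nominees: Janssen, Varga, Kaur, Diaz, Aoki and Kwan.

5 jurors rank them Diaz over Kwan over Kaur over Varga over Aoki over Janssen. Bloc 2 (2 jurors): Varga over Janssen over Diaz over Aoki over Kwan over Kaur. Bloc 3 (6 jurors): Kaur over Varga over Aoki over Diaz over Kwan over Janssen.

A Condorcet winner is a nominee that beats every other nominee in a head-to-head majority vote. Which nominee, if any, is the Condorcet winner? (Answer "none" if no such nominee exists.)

Head-to-head results (13 jurors):
Janssen vs Varga: Janssen is ranked higher on 0 ballots, Varga on 13. Varga wins 13–0.
Janssen–Kaur: Kaur 11–2.
Janssen vs Diaz: Janssen preferred on 2 ballots; Diaz wins 11–2.
Janssen vs Aoki: Aoki wins 11–2.
Janssen–Kwan: Kwan 11–2.
Varga vs Kaur: 2 for Varga, 11 for Kaur — Kaur by 11–2.
Varga vs Diaz: Varga wins 8–5.
Varga vs Aoki: Varga wins 13–0.
Varga vs Kwan: 2+6 = 8 for Varga, 5 for Kwan — Varga by 8–5.
Kaur vs Diaz: Diaz wins 7–6.
Kaur vs Aoki: 11 to 2, Kaur.
Kaur vs Kwan: Kaur preferred on 6 ballots; Kwan wins 7–6.
Diaz vs Aoki: Diaz wins 7–6.
Diaz–Kwan: Diaz 13–0.
Aoki vs Kwan: Aoki, 8–5.
Every nominee loses at least once (Janssen loses to Varga; Varga loses to Kaur; Kaur loses to Diaz; Diaz loses to Varga; Aoki loses to Varga; Kwan loses to Varga). The majority relation contains the cycle Varga → Diaz → Kaur → Varga, so there is no Condorcet winner.

none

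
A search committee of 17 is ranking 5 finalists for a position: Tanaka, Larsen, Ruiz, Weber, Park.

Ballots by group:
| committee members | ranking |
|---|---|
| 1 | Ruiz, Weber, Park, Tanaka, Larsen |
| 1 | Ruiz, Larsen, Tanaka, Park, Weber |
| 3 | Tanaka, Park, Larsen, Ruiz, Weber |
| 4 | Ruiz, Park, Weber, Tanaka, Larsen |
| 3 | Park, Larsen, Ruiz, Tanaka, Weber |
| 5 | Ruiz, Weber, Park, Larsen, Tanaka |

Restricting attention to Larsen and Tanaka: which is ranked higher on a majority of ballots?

Ballots ranking Larsen above Tanaka: 1 + 3 + 5 = 9.
Ballots ranking Tanaka above Larsen: 17 − 9 = 8.
Larsen wins the head-to-head 9–8.

Larsen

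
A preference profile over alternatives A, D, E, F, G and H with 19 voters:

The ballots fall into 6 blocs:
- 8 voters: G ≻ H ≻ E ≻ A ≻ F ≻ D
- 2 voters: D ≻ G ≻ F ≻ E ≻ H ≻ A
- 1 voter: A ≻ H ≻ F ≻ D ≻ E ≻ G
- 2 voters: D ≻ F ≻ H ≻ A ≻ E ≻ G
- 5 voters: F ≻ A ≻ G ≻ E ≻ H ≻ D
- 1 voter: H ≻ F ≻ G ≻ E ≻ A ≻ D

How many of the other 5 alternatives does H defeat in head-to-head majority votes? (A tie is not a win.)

4

H against each rival (19 voters):
H vs A: H preferred on 8+2+2+1 = 13 ballots; H wins 13–6.
H vs D: 8+1+5+1 = 15 for H, 4 for D — H by 15–4.
H vs E: H is ranked higher on 8+1+2+1 = 12 ballots, E on 7. H wins 12–7.
H vs F: H preferred on 8+1+1 = 10 ballots; H wins 10–9.
H–G: G 15–4.
H beats A, D, E, F; loses to G — 4 pairwise wins.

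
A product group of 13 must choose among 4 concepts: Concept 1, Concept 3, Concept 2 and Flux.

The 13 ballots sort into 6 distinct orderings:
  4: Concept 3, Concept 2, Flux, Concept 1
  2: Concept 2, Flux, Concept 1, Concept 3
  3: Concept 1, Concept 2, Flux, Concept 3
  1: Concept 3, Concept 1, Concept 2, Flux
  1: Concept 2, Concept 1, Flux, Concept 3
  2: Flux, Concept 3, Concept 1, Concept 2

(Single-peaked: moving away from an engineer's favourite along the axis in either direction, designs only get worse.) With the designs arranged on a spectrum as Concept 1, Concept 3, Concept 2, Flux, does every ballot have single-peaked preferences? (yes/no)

Axis positions: Concept 1=1, Concept 3=2, Concept 2=3, Flux=4.
Type 1 (peak Concept 3 at position 2): ranking walks positions 2-3-4-1, expanding outward from the peak — single-peaked.
Type 2: ranking walks positions 3-4-1-2; Concept 1 is ranked above Concept 3 even though Concept 3 lies between Concept 1 and the peak Concept 2 on the axis — preferences dip and rise again. Not single-peaked.
Type 3: ranking walks positions 1-3-4-2; Concept 2 is ranked above Concept 3 even though Concept 3 lies between Concept 2 and the peak Concept 1 on the axis — preferences dip and rise again. Not single-peaked.
Type 4 (peak Concept 3 at position 2): ranking walks positions 2-1-3-4, expanding outward from the peak — single-peaked.
Type 5: ranking walks positions 3-1-4-2; Concept 1 is ranked above Concept 3 even though Concept 3 lies between Concept 1 and the peak Concept 2 on the axis — preferences dip and rise again. Not single-peaked.
Type 6: ranking walks positions 4-2-1-3; Concept 3 is ranked above Concept 2 even though Concept 2 lies between Concept 3 and the peak Flux on the axis — preferences dip and rise again. Not single-peaked.
Type 2 violates single-peakedness, so the profile is not single-peaked on this axis.

no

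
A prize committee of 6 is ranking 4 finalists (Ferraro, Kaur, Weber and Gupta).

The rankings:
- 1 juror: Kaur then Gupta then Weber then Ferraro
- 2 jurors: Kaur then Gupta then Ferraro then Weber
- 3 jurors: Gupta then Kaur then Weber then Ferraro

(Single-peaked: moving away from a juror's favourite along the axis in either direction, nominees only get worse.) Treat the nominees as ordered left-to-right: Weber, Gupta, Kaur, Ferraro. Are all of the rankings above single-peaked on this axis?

Axis positions: Weber=1, Gupta=2, Kaur=3, Ferraro=4.
Faction 1 (peak Kaur at position 3): ranking walks positions 3-2-1-4, expanding outward from the peak — single-peaked.
Faction 2 (peak Kaur at position 3): ranking walks positions 3-2-4-1, expanding outward from the peak — single-peaked.
Faction 3 (peak Gupta at position 2): ranking walks positions 2-3-1-4, expanding outward from the peak — single-peaked.
Every ranking is single-peaked on this axis.

yes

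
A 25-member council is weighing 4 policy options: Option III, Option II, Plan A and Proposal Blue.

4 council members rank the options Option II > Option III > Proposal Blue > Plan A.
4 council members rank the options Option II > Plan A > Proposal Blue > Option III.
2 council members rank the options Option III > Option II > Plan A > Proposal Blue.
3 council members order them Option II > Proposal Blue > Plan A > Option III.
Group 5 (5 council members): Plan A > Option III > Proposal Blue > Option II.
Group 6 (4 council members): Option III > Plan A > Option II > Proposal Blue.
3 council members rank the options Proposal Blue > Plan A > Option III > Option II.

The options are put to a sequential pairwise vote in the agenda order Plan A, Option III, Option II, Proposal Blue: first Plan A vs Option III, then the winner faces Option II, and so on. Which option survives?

Option II

Round 1: Plan A vs Option III — 15–10, Plan A advances.
Round 2: Plan A vs Option II — 12–13, Option II advances.
Round 3: Option II vs Proposal Blue — 17–8, Option II advances.
Option II survives the agenda.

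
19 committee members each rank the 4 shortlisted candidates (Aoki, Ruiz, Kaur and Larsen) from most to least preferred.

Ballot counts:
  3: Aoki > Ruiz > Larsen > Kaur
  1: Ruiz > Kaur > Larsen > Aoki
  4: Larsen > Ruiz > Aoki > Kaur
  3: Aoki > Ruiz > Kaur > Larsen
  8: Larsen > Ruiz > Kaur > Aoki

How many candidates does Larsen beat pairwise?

3

Larsen against each rival (19 committee members):
Larsen vs Aoki: Larsen preferred on 1+4+8 = 13 ballots; Larsen wins 13–6.
Larsen–Ruiz: Larsen 12–7.
Larsen vs Kaur: Larsen wins 15–4.
Larsen beats Aoki, Ruiz, Kaur — 3 pairwise wins.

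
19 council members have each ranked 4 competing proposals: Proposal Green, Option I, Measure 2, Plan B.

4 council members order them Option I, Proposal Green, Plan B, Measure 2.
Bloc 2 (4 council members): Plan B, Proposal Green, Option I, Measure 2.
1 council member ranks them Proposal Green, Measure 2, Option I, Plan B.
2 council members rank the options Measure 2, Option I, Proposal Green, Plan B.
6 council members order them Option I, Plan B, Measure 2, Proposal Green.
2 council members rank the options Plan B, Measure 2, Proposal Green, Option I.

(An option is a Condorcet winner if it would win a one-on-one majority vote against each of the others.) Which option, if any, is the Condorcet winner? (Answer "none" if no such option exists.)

Check each pair by majority over 19 ballots:
Proposal Green vs Option I: Option I wins 12–7.
Proposal Green vs Measure 2: Measure 2, 10–9.
Proposal Green vs Plan B: Plan B wins 12–7.
Option I vs Measure 2: Option I wins 14–5.
Option I vs Plan B: Option I, 13–6.
Measure 2–Plan B: Plan B 16–3.
Option I defeats every rival head-to-head and is the Condorcet winner.

Option I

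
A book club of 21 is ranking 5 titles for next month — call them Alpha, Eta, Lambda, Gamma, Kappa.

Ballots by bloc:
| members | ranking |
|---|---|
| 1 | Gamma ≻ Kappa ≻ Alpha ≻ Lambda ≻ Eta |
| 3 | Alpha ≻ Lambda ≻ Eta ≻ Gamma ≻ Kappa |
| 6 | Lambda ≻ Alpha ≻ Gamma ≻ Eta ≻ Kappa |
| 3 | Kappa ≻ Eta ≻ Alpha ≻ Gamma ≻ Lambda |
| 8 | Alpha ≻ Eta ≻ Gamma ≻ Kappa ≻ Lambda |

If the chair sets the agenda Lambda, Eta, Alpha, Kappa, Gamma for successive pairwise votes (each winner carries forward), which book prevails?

Alpha

Round 1: Lambda vs Eta — 10–11, Eta advances.
Round 2: Eta vs Alpha — 3–18, Alpha advances.
Round 3: Alpha vs Kappa — 17–4, Alpha advances.
Round 4: Alpha vs Gamma — 20–1, Alpha advances.
Alpha survives the agenda.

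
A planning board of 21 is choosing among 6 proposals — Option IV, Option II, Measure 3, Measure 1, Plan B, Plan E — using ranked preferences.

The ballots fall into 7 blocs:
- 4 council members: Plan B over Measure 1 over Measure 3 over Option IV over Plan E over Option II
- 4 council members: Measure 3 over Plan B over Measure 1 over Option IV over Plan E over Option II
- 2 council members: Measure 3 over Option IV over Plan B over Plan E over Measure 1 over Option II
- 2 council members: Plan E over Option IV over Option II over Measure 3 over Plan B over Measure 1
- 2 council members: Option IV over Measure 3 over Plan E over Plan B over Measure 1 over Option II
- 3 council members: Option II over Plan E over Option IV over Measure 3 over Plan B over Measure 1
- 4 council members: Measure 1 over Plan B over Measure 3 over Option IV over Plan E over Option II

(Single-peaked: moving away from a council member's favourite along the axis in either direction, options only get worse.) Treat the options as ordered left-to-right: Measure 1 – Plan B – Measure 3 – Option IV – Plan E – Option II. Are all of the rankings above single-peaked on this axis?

yes

Axis positions: Measure 1=1, Plan B=2, Measure 3=3, Option IV=4, Plan E=5, Option II=6.
Bloc 1 (peak Plan B at position 2): ranking walks positions 2-1-3-4-5-6, expanding outward from the peak — single-peaked.
Bloc 2 (peak Measure 3 at position 3): ranking walks positions 3-2-1-4-5-6, expanding outward from the peak — single-peaked.
Bloc 3 (peak Measure 3 at position 3): ranking walks positions 3-4-2-5-1-6, expanding outward from the peak — single-peaked.
Bloc 4 (peak Plan E at position 5): ranking walks positions 5-4-6-3-2-1, expanding outward from the peak — single-peaked.
Bloc 5 (peak Option IV at position 4): ranking walks positions 4-3-5-2-1-6, expanding outward from the peak — single-peaked.
Bloc 6 (peak Option II at position 6): ranking walks positions 6-5-4-3-2-1, expanding outward from the peak — single-peaked.
Bloc 7 (peak Measure 1 at position 1): ranking walks positions 1-2-3-4-5-6, expanding outward from the peak — single-peaked.
Every ranking is single-peaked on this axis.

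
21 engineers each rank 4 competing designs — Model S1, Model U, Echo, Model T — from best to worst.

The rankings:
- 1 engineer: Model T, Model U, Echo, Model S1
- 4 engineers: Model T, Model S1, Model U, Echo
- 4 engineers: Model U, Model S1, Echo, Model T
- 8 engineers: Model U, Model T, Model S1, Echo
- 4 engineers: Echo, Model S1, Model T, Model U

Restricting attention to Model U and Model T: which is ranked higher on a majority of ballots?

Ballots ranking Model U above Model T: 4 + 8 = 12.
Ballots ranking Model T above Model U: 21 − 12 = 9.
Model U wins the head-to-head 12–9.

Model U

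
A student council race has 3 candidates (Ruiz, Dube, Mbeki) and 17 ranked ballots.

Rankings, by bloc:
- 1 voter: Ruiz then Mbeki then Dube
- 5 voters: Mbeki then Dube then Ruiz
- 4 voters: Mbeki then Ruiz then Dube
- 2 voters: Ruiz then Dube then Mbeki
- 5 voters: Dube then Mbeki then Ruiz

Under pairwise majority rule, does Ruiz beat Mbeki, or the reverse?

Ballots ranking Ruiz above Mbeki: 1 + 2 = 3.
Ballots ranking Mbeki above Ruiz: 17 − 3 = 14.
Mbeki wins the head-to-head 14–3.

Mbeki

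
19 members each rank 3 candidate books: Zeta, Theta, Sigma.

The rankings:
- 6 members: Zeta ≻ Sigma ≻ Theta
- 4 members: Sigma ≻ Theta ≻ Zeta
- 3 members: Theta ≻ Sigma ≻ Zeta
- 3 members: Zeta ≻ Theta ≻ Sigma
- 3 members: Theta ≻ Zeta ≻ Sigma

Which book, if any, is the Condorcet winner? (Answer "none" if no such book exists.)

Check each pair by majority over 19 ballots:
Zeta vs Theta: Theta wins 10–9.
Zeta–Sigma: Zeta 12–7.
Theta vs Sigma: Sigma, 10–9.
Every book loses at least once (Zeta loses to Theta; Theta loses to Sigma; Sigma loses to Zeta). The majority relation contains the cycle Zeta → Sigma → Theta → Zeta, so there is no Condorcet winner.

none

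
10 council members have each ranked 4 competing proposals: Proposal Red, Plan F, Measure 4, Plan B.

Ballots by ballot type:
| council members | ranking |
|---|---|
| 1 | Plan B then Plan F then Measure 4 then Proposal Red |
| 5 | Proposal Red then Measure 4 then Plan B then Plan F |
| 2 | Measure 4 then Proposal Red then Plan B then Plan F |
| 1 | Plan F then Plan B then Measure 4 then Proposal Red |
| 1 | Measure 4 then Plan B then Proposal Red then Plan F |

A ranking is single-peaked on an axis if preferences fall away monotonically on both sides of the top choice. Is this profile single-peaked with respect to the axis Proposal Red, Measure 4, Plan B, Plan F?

Axis positions: Proposal Red=1, Measure 4=2, Plan B=3, Plan F=4.
Ballot type 1 (peak Plan B at position 3): ranking walks positions 3-4-2-1, expanding outward from the peak — single-peaked.
Ballot type 2 (peak Proposal Red at position 1): ranking walks positions 1-2-3-4, expanding outward from the peak — single-peaked.
Ballot type 3 (peak Measure 4 at position 2): ranking walks positions 2-1-3-4, expanding outward from the peak — single-peaked.
Ballot type 4 (peak Plan F at position 4): ranking walks positions 4-3-2-1, expanding outward from the peak — single-peaked.
Ballot type 5 (peak Measure 4 at position 2): ranking walks positions 2-3-1-4, expanding outward from the peak — single-peaked.
Every ranking is single-peaked on this axis.

yes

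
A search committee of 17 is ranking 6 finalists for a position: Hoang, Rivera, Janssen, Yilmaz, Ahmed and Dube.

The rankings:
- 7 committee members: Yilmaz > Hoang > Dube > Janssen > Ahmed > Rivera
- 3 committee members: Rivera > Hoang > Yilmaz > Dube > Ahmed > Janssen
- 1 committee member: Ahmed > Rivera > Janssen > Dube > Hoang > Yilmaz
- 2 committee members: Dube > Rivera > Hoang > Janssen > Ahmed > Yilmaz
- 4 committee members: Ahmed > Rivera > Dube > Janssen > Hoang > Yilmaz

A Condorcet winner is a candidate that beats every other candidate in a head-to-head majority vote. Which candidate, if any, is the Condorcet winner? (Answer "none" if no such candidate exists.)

none

Pairwise majorities:
Hoang vs Rivera: Hoang is ranked higher on 7 ballots, Rivera on 10. Rivera wins 10–7.
Hoang vs Janssen: Hoang preferred on 7+3+2 = 12 ballots; Hoang wins 12–5.
Hoang vs Yilmaz: 10 to 7, Hoang.
Hoang vs Ahmed: Hoang wins 12–5.
Hoang vs Dube: Hoang, 10–7.
Rivera vs Janssen: Rivera wins 10–7.
Rivera–Yilmaz: Rivera 10–7.
Rivera vs Ahmed: 5 to 12, Ahmed.
Rivera–Dube: Dube 9–8.
Janssen vs Yilmaz: Janssen is ranked higher on 1+2+4 = 7 ballots, Yilmaz on 10. Yilmaz wins 10–7.
Janssen vs Ahmed: Janssen, 9–8.
Janssen vs Dube: Dube wins 16–1.
Yilmaz–Ahmed: Yilmaz 10–7.
Yilmaz–Dube: Yilmaz 10–7.
Ahmed vs Dube: Ahmed is ranked higher on 1+4 = 5 ballots, Dube on 12. Dube wins 12–5.
Every candidate loses at least once (Hoang loses to Rivera; Rivera loses to Ahmed; Janssen loses to Hoang; Yilmaz loses to Hoang; Ahmed loses to Hoang; Dube loses to Hoang). The majority relation contains the cycle Hoang beats Ahmed beats Rivera beats Hoang, so there is no Condorcet winner.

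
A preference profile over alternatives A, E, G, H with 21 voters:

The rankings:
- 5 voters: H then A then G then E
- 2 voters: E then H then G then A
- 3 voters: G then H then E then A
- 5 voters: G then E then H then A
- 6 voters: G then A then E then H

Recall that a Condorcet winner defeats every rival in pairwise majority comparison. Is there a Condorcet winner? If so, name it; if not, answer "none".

Pairwise majorities:
A vs E: A wins 11–10.
A vs G: G, 16–5.
A vs H: H wins 15–6.
E vs G: 2 to 19, G.
E vs H: E, 13–8.
G vs H: G is ranked higher on 3+5+6 = 14 ballots, H on 7. G wins 14–7.
Only G has no losses; G is the Condorcet winner.

G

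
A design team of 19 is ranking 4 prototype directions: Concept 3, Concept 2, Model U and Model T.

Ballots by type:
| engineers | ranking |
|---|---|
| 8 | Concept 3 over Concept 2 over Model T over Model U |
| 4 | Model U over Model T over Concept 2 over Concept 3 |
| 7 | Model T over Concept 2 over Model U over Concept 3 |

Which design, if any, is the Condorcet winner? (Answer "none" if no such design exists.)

Pairwise majorities:
Concept 3 vs Concept 2: 8 for Concept 3, 11 for Concept 2 — Concept 2 by 11–8.
Concept 3 vs Model U: Model U, 11–8.
Concept 3 vs Model T: 8 for Concept 3, 11 for Model T — Model T by 11–8.
Concept 2 vs Model U: 15 to 4, Concept 2.
Concept 2 vs Model T: 8 for Concept 2, 11 for Model T — Model T by 11–8.
Model U vs Model T: 4 to 15, Model T.
Model T wins every pairwise contest, so Model T is the Condorcet winner.

Model T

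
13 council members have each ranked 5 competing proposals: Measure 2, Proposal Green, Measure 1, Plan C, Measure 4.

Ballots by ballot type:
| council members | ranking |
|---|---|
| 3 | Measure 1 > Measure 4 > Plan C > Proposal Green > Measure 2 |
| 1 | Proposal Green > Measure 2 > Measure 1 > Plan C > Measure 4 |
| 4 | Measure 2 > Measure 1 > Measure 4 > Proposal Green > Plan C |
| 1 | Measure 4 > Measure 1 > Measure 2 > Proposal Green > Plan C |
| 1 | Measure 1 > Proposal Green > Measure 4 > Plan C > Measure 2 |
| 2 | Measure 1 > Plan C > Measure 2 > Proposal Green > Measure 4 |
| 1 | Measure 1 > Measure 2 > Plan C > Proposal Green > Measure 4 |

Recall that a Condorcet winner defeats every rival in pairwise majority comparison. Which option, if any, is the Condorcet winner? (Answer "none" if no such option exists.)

Measure 1

Check each pair by majority over 13 ballots:
Measure 2 vs Proposal Green: Measure 2 preferred on 4+1+2+1 = 8 ballots; Measure 2 wins 8–5.
Measure 2 vs Measure 1: Measure 2 is ranked higher on 1+4 = 5 ballots, Measure 1 on 8. Measure 1 wins 8–5.
Measure 2 vs Plan C: 7 to 6, Measure 2.
Measure 2 vs Measure 4: 8 to 5, Measure 2.
Proposal Green vs Measure 1: Proposal Green is ranked higher on 1 ballot, Measure 1 on 12. Measure 1 wins 12–1.
Proposal Green vs Plan C: Proposal Green preferred on 1+4+1+1 = 7 ballots; Proposal Green wins 7–6.
Proposal Green vs Measure 4: Proposal Green is ranked higher on 1+1+2+1 = 5 ballots, Measure 4 on 8. Measure 4 wins 8–5.
Measure 1 vs Plan C: Measure 1 is ranked higher on 13 ballots, Plan C on 0. Measure 1 wins 13–0.
Measure 1 vs Measure 4: Measure 1 is ranked higher on 3+1+4+1+2+1 = 12 ballots, Measure 4 on 1. Measure 1 wins 12–1.
Plan C vs Measure 4: Plan C preferred on 1+2+1 = 4 ballots; Measure 4 wins 9–4.
Measure 1 defeats every rival head-to-head and is the Condorcet winner.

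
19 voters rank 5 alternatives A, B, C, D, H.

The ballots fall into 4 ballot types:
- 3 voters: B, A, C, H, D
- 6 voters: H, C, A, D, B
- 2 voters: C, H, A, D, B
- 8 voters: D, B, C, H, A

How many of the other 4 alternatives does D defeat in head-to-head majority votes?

1

D against each rival (19 voters):
D vs A: A, 11–8.
D–B: D 16–3.
D vs C: 8 for D, 11 for C — C by 11–8.
D vs H: D is ranked higher on 8 ballots, H on 11. H wins 11–8.
D beats B; loses to A, C, H — 1 pairwise win.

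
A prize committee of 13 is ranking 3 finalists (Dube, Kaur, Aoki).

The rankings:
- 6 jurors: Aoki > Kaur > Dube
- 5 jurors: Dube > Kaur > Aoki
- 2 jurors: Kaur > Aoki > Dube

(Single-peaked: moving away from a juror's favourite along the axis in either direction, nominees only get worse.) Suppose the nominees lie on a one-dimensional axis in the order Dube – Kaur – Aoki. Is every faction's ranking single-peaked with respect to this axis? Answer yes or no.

Axis positions: Dube=1, Kaur=2, Aoki=3.
Faction 1 (peak Aoki at position 3): ranking walks positions 3-2-1, expanding outward from the peak — single-peaked.
Faction 2 (peak Dube at position 1): ranking walks positions 1-2-3, expanding outward from the peak — single-peaked.
Faction 3 (peak Kaur at position 2): ranking walks positions 2-3-1, expanding outward from the peak — single-peaked.
Every ranking is single-peaked on this axis.

yes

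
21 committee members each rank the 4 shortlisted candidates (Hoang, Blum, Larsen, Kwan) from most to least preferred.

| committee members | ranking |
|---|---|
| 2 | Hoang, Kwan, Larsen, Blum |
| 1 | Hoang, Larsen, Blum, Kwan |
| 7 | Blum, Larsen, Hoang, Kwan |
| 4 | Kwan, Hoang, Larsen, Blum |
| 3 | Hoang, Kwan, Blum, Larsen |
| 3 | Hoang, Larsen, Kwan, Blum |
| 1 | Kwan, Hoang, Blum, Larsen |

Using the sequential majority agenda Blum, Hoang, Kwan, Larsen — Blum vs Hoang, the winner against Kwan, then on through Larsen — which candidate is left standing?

Round 1: Blum vs Hoang — 7–14, Hoang advances.
Round 2: Hoang vs Kwan — 16–5, Hoang advances.
Round 3: Hoang vs Larsen — 14–7, Hoang advances.
The agenda winner is Hoang.

Hoang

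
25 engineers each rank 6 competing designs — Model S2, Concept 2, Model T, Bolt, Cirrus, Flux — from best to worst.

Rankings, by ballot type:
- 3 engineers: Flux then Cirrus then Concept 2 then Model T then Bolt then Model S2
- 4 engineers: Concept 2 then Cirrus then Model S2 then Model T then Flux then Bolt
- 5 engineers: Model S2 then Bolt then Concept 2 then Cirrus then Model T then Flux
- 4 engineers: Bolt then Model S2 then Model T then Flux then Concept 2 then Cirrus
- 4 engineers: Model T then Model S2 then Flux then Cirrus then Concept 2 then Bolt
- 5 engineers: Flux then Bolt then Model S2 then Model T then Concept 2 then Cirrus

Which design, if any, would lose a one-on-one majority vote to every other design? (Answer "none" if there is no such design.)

Cirrus

Head-to-head results (25 engineers):
Model S2 vs Concept 2: Model S2 is ranked higher on 5+4+4+5 = 18 ballots, Concept 2 on 7. Model S2 wins 18–7.
Model S2 vs Model T: 18 to 7, Model S2.
Model S2–Bolt: Model S2 13–12.
Model S2 vs Cirrus: Model S2 wins 18–7.
Model S2 vs Flux: Model S2, 17–8.
Concept 2–Model T: Model T 13–12.
Concept 2 vs Bolt: 11 to 14, Bolt.
Concept 2 vs Cirrus: Concept 2, 18–7.
Concept 2 vs Flux: Flux, 16–9.
Model T vs Bolt: Bolt, 14–11.
Model T vs Cirrus: Model T, 13–12.
Model T–Flux: Model T 17–8.
Bolt vs Cirrus: 5+4+5 = 14 for Bolt, 11 for Cirrus — Bolt by 14–11.
Bolt–Flux: Flux 16–9.
Cirrus–Flux: Flux 16–9.
Only Cirrus has no wins; Cirrus is the Condorcet loser.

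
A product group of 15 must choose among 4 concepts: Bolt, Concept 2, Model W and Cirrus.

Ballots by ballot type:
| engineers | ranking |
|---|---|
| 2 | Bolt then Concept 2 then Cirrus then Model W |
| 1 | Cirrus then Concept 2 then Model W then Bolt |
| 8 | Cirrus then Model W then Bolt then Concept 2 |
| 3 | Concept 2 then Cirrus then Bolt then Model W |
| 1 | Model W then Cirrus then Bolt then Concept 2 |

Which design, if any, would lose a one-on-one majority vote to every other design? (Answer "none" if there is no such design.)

Concept 2

Head-to-head results (15 engineers):
Bolt vs Concept 2: 2+8+1 = 11 for Bolt, 4 for Concept 2 — Bolt by 11–4.
Bolt vs Model W: Model W, 10–5.
Bolt vs Cirrus: Bolt is ranked higher on 2 ballots, Cirrus on 13. Cirrus wins 13–2.
Concept 2 vs Model W: 2+1+3 = 6 for Concept 2, 9 for Model W — Model W by 9–6.
Concept 2 vs Cirrus: Concept 2 is ranked higher on 2+3 = 5 ballots, Cirrus on 10. Cirrus wins 10–5.
Model W vs Cirrus: Model W preferred on 1 ballot; Cirrus wins 14–1.
Concept 2 loses to every other design — it is the Condorcet loser.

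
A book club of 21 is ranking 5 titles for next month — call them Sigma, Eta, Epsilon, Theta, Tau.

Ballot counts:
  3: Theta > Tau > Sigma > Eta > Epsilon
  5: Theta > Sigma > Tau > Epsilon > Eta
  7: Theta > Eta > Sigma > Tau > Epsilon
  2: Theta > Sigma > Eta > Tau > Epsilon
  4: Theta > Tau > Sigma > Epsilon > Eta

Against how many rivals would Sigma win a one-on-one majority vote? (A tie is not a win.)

3

Sigma against each rival (21 members):
Sigma vs Eta: Sigma preferred on 3+5+2+4 = 14 ballots; Sigma wins 14–7.
Sigma vs Epsilon: 3+5+7+2+4 = 21 for Sigma, 0 for Epsilon — Sigma by 21–0.
Sigma vs Theta: Sigma preferred on 0 ballots; Theta wins 21–0.
Sigma vs Tau: 5+7+2 = 14 for Sigma, 7 for Tau — Sigma by 14–7.
Sigma beats Eta, Epsilon, Tau; loses to Theta — 3 pairwise wins.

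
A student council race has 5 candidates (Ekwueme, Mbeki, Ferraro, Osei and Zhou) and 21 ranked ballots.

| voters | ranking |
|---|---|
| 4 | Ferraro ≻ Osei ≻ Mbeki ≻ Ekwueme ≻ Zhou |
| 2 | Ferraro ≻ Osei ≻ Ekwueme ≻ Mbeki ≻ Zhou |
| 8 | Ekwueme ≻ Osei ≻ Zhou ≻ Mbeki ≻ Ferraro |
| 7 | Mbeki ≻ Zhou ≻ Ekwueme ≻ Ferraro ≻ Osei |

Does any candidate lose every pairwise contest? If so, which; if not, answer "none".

none

Head-to-head results (21 voters):
Ekwueme–Mbeki: Mbeki 11–10.
Ekwueme vs Ferraro: Ekwueme wins 15–6.
Ekwueme–Osei: Ekwueme 15–6.
Ekwueme–Zhou: Ekwueme 14–7.
Mbeki–Ferraro: Mbeki 15–6.
Mbeki vs Osei: 7 for Mbeki, 14 for Osei — Osei by 14–7.
Mbeki vs Zhou: Mbeki, 13–8.
Ferraro–Osei: Ferraro 13–8.
Ferraro–Zhou: Zhou 15–6.
Osei vs Zhou: Osei preferred on 4+2+8 = 14 ballots; Osei wins 14–7.
No candidate is winless: Ekwueme beats Ferraro; Mbeki beats Ekwueme; Ferraro beats Osei; Osei beats Mbeki; Zhou beats Ferraro. There is no Condorcet loser.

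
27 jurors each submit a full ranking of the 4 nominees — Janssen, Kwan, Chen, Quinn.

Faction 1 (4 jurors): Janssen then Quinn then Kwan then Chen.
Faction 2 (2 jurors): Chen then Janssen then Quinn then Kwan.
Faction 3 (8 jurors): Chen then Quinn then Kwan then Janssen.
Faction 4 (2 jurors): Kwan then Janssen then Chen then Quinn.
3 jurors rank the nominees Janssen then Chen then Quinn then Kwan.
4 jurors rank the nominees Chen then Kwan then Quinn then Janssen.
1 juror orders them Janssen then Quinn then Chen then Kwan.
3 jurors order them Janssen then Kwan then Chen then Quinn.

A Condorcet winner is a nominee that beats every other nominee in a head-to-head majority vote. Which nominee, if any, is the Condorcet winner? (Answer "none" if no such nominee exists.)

Chen

Pairwise majorities:
Janssen vs Kwan: 13 to 14, Kwan.
Janssen vs Chen: 4+2+3+1+3 = 13 for Janssen, 14 for Chen — Chen by 14–13.
Janssen vs Quinn: Janssen is ranked higher on 4+2+2+3+1+3 = 15 ballots, Quinn on 12. Janssen wins 15–12.
Kwan vs Chen: Kwan preferred on 4+2+3 = 9 ballots; Chen wins 18–9.
Kwan vs Quinn: 2+4+3 = 9 for Kwan, 18 for Quinn — Quinn by 18–9.
Chen vs Quinn: Chen is ranked higher on 2+8+2+3+4+3 = 22 ballots, Quinn on 5. Chen wins 22–5.
Chen beats each of Janssen, Kwan, Quinn — Chen is the Condorcet winner.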